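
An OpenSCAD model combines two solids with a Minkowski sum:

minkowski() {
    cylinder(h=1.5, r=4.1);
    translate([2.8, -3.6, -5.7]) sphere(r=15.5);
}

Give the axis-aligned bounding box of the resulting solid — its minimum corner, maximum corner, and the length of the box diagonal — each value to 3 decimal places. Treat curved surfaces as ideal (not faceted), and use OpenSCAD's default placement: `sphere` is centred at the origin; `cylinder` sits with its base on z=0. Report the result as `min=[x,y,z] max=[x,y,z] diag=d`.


min=[-16.800,-23.200,-21.200] max=[22.400,16.000,11.300] diag=64.261

A = translate([2.8, -3.6, -5.7]) sphere(r=15.5) → bbox [-12.7,-19.1,-21.2] .. [18.3,11.9,9.8]
B = cylinder(h=1.5, r=4.1) → bbox [-4.1,-4.1,0] .. [4.1,4.1,1.5]
lo = A.lo+B.lo = [-12.7-4.1, -19.1-4.1, -21.2+0] = [-16.800,-23.200,-21.200]
hi = A.hi+B.hi = [18.3+4.1, 11.9+4.1, 9.8+1.5] = [22.400,16.000,11.300]
diag = √(39.2²+39.2²+32.5²) = √4129.53 = 64.261


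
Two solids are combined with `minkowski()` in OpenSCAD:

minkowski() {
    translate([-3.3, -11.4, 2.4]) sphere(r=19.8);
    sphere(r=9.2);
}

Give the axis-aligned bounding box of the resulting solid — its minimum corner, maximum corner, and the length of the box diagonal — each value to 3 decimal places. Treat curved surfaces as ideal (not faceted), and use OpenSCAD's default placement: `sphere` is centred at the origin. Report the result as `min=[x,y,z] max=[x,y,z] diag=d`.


min=[-32.300,-40.400,-26.600] max=[25.700,17.600,31.400] diag=100.459

A = translate([-3.3, -11.4, 2.4]) sphere(r=19.8) → bbox [-23.1,-31.2,-17.4] .. [16.5,8.4,22.2]
B = sphere(r=9.2) → bbox [-9.2,-9.2,-9.2] .. [9.2,9.2,9.2]
lo = A.lo+B.lo = [-23.1-9.2, -31.2-9.2, -17.4-9.2] = [-32.300,-40.400,-26.600]
hi = A.hi+B.hi = [16.5+9.2, 8.4+9.2, 22.2+9.2] = [25.700,17.600,31.400]
diag = √(58²+58²+58²) = √10092 = 100.459


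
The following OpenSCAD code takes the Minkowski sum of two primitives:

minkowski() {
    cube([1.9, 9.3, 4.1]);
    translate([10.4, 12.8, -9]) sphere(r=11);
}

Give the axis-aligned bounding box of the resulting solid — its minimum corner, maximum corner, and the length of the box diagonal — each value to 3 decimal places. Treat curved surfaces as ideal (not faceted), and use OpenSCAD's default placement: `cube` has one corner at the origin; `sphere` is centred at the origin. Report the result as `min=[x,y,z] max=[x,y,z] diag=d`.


min=[-0.600,1.800,-20.000] max=[23.300,33.100,6.100] diag=47.245

A = translate([10.4, 12.8, -9]) sphere(r=11) → bbox [-0.6,1.8,-20] .. [21.4,23.8,2]
B = cube([1.9, 9.3, 4.1]) → bbox [0,0,0] .. [1.9,9.3,4.1]
lo = A.lo+B.lo = [-0.6+0, 1.8+0, -20+0] = [-0.600,1.800,-20.000]
hi = A.hi+B.hi = [21.4+1.9, 23.8+9.3, 2+4.1] = [23.300,33.100,6.100]
diag = √(23.9²+31.3²+26.1²) = √2232.11 = 47.245


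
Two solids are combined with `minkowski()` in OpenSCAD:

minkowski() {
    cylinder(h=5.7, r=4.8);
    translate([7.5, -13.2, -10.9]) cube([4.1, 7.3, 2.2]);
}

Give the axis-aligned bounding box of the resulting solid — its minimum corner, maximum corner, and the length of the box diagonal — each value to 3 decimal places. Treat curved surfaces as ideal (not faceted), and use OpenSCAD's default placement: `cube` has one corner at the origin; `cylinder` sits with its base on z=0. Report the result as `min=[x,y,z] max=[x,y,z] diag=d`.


min=[2.700,-18.000,-10.900] max=[16.400,-1.100,-3.000] diag=23.145

A = translate([7.5, -13.2, -10.9]) cube([4.1, 7.3, 2.2]) → bbox [7.5,-13.2,-10.9] .. [11.6,-5.9,-8.7]
B = cylinder(h=5.7, r=4.8) → bbox [-4.8,-4.8,0] .. [4.8,4.8,5.7]
lo = A.lo+B.lo = [7.5-4.8, -13.2-4.8, -10.9+0] = [2.700,-18.000,-10.900]
hi = A.hi+B.hi = [11.6+4.8, -5.9+4.8, -8.7+5.7] = [16.400,-1.100,-3.000]
diag = √(13.7²+16.9²+7.9²) = √535.71 = 23.145


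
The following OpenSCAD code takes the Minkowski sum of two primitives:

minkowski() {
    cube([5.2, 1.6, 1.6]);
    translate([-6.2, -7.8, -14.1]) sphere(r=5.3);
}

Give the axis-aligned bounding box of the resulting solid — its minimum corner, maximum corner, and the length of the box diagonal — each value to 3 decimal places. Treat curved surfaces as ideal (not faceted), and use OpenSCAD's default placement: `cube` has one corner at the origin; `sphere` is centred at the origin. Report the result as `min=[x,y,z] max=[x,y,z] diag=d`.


min=[-11.500,-13.100,-19.400] max=[4.300,-0.900,-7.200] diag=23.395

A = translate([-6.2, -7.8, -14.1]) sphere(r=5.3) → bbox [-11.5,-13.1,-19.4] .. [-0.9,-2.5,-8.8]
B = cube([5.2, 1.6, 1.6]) → bbox [0,0,0] .. [5.2,1.6,1.6]
lo = A.lo+B.lo = [-11.5+0, -13.1+0, -19.4+0] = [-11.500,-13.100,-19.400]
hi = A.hi+B.hi = [-0.9+5.2, -2.5+1.6, -8.8+1.6] = [4.300,-0.900,-7.200]
diag = √(15.8²+12.2²+12.2²) = √547.32 = 23.395


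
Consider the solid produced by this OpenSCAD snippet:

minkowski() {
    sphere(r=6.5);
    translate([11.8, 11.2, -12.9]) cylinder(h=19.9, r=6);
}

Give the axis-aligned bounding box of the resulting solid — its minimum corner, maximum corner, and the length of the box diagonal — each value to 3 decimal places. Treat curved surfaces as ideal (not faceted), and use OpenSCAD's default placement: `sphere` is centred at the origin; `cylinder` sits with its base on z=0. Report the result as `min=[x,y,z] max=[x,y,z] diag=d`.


min=[-0.700,-1.300,-19.400] max=[24.300,23.700,13.500] diag=48.295

A = translate([11.8, 11.2, -12.9]) cylinder(h=19.9, r=6) → bbox [5.8,5.2,-12.9] .. [17.8,17.2,7]
B = sphere(r=6.5) → bbox [-6.5,-6.5,-6.5] .. [6.5,6.5,6.5]
lo = A.lo+B.lo = [5.8-6.5, 5.2-6.5, -12.9-6.5] = [-0.700,-1.300,-19.400]
hi = A.hi+B.hi = [17.8+6.5, 17.2+6.5, 7+6.5] = [24.300,23.700,13.500]
diag = √(25²+25²+32.9²) = √2332.41 = 48.295


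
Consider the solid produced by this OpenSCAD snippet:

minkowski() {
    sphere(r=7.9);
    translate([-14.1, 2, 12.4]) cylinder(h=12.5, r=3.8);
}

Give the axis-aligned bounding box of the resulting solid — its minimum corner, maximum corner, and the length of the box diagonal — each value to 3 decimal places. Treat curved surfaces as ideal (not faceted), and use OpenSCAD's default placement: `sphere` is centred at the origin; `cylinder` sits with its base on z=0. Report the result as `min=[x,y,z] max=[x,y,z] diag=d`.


min=[-25.800,-9.700,4.500] max=[-2.400,13.700,32.800] diag=43.543

A = translate([-14.1, 2, 12.4]) cylinder(h=12.5, r=3.8) → bbox [-17.9,-1.8,12.4] .. [-10.3,5.8,24.9]
B = sphere(r=7.9) → bbox [-7.9,-7.9,-7.9] .. [7.9,7.9,7.9]
lo = A.lo+B.lo = [-17.9-7.9, -1.8-7.9, 12.4-7.9] = [-25.800,-9.700,4.500]
hi = A.hi+B.hi = [-10.3+7.9, 5.8+7.9, 24.9+7.9] = [-2.400,13.700,32.800]
diag = √(23.4²+23.4²+28.3²) = √1896.01 = 43.543


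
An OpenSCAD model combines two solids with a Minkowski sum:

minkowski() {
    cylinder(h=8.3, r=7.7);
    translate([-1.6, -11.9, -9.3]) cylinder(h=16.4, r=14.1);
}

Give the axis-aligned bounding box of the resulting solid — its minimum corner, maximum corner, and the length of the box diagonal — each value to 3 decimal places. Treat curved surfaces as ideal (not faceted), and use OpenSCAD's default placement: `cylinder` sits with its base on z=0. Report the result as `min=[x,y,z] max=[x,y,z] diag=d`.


A = translate([-1.6, -11.9, -9.3]) cylinder(h=16.4, r=14.1) → bbox [-15.7,-26,-9.3] .. [12.5,2.2,7.1]
B = cylinder(h=8.3, r=7.7) → bbox [-7.7,-7.7,0] .. [7.7,7.7,8.3]
lo = A.lo+B.lo = [-15.7-7.7, -26-7.7, -9.3+0] = [-23.400,-33.700,-9.300]
hi = A.hi+B.hi = [12.5+7.7, 2.2+7.7, 7.1+8.3] = [20.200,9.900,15.400]
diag = √(43.6²+43.6²+24.7²) = √4412.01 = 66.423

min=[-23.400,-33.700,-9.300] max=[20.200,9.900,15.400] diag=66.423


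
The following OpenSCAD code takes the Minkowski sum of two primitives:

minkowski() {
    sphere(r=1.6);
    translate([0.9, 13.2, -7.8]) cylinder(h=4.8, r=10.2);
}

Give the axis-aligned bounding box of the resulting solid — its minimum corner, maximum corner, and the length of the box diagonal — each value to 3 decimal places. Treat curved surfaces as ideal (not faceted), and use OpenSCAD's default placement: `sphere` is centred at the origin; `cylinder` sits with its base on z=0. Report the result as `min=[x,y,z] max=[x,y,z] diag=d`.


A = translate([0.9, 13.2, -7.8]) cylinder(h=4.8, r=10.2) → bbox [-9.3,3,-7.8] .. [11.1,23.4,-3]
B = sphere(r=1.6) → bbox [-1.6,-1.6,-1.6] .. [1.6,1.6,1.6]
lo = A.lo+B.lo = [-9.3-1.6, 3-1.6, -7.8-1.6] = [-10.900,1.400,-9.400]
hi = A.hi+B.hi = [11.1+1.6, 23.4+1.6, -3+1.6] = [12.700,25.000,-1.400]
diag = √(23.6²+23.6²+8²) = √1177.92 = 34.321

min=[-10.900,1.400,-9.400] max=[12.700,25.000,-1.400] diag=34.321


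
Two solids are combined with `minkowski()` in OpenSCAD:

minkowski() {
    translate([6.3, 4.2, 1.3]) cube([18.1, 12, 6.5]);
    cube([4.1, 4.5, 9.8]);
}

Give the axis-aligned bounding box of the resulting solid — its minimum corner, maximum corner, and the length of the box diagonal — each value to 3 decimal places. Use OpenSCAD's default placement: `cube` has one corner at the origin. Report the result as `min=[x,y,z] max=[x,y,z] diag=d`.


min=[6.300,4.200,1.300] max=[28.500,20.700,17.600] diag=32.106

A = translate([6.3, 4.2, 1.3]) cube([18.1, 12, 6.5]) → bbox [6.3,4.2,1.3] .. [24.4,16.2,7.8]
B = cube([4.1, 4.5, 9.8]) → bbox [0,0,0] .. [4.1,4.5,9.8]
lo = A.lo+B.lo = [6.3+0, 4.2+0, 1.3+0] = [6.300,4.200,1.300]
hi = A.hi+B.hi = [24.4+4.1, 16.2+4.5, 7.8+9.8] = [28.500,20.700,17.600]
diag = √(22.2²+16.5²+16.3²) = √1030.78 = 32.106


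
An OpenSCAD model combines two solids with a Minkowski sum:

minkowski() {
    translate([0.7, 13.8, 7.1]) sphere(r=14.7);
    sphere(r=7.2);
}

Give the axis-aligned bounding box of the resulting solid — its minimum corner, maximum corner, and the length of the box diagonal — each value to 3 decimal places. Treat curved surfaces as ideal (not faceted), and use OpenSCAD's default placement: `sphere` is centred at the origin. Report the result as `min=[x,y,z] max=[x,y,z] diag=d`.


min=[-21.200,-8.100,-14.800] max=[22.600,35.700,29.000] diag=75.864

A = translate([0.7, 13.8, 7.1]) sphere(r=14.7) → bbox [-14,-0.9,-7.6] .. [15.4,28.5,21.8]
B = sphere(r=7.2) → bbox [-7.2,-7.2,-7.2] .. [7.2,7.2,7.2]
lo = A.lo+B.lo = [-14-7.2, -0.9-7.2, -7.6-7.2] = [-21.200,-8.100,-14.800]
hi = A.hi+B.hi = [15.4+7.2, 28.5+7.2, 21.8+7.2] = [22.600,35.700,29.000]
diag = √(43.8²+43.8²+43.8²) = √5755.32 = 75.864


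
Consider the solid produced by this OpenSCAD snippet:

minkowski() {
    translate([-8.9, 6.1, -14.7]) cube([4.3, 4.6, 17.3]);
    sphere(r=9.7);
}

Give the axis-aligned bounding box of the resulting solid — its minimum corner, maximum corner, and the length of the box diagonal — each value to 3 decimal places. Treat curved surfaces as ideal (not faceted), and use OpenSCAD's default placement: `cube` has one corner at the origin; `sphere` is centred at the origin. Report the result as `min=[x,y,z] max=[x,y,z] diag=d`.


A = translate([-8.9, 6.1, -14.7]) cube([4.3, 4.6, 17.3]) → bbox [-8.9,6.1,-14.7] .. [-4.6,10.7,2.6]
B = sphere(r=9.7) → bbox [-9.7,-9.7,-9.7] .. [9.7,9.7,9.7]
lo = A.lo+B.lo = [-8.9-9.7, 6.1-9.7, -14.7-9.7] = [-18.600,-3.600,-24.400]
hi = A.hi+B.hi = [-4.6+9.7, 10.7+9.7, 2.6+9.7] = [5.100,20.400,12.300]
diag = √(23.7²+24²+36.7²) = √2484.58 = 49.846

min=[-18.600,-3.600,-24.400] max=[5.100,20.400,12.300] diag=49.846


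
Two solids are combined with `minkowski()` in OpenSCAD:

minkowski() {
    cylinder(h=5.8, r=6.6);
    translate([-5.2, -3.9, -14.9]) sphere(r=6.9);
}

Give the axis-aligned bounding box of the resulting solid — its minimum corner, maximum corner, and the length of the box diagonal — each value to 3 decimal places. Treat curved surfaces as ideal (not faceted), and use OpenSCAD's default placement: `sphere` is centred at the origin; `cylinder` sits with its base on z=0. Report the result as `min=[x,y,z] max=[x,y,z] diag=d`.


min=[-18.700,-17.400,-21.800] max=[8.300,9.600,-2.200] diag=42.920

A = translate([-5.2, -3.9, -14.9]) sphere(r=6.9) → bbox [-12.1,-10.8,-21.8] .. [1.7,3,-8]
B = cylinder(h=5.8, r=6.6) → bbox [-6.6,-6.6,0] .. [6.6,6.6,5.8]
lo = A.lo+B.lo = [-12.1-6.6, -10.8-6.6, -21.8+0] = [-18.700,-17.400,-21.800]
hi = A.hi+B.hi = [1.7+6.6, 3+6.6, -8+5.8] = [8.300,9.600,-2.200]
diag = √(27²+27²+19.6²) = √1842.16 = 42.920


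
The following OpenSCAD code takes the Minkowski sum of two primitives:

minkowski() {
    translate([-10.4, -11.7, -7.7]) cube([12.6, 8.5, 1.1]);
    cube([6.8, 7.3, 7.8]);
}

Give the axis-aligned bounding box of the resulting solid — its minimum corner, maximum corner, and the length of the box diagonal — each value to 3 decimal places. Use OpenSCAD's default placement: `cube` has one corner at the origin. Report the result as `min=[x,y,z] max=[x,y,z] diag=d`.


min=[-10.400,-11.700,-7.700] max=[9.000,4.100,1.200] diag=26.556

A = translate([-10.4, -11.7, -7.7]) cube([12.6, 8.5, 1.1]) → bbox [-10.4,-11.7,-7.7] .. [2.2,-3.2,-6.6]
B = cube([6.8, 7.3, 7.8]) → bbox [0,0,0] .. [6.8,7.3,7.8]
lo = A.lo+B.lo = [-10.4+0, -11.7+0, -7.7+0] = [-10.400,-11.700,-7.700]
hi = A.hi+B.hi = [2.2+6.8, -3.2+7.3, -6.6+7.8] = [9.000,4.100,1.200]
diag = √(19.4²+15.8²+8.9²) = √705.21 = 26.556


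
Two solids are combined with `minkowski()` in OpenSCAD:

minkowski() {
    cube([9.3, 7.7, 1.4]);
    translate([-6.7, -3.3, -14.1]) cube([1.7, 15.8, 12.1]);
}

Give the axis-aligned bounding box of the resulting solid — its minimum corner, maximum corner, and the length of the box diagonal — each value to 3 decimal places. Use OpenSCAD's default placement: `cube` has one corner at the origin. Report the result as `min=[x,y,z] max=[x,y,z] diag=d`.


A = translate([-6.7, -3.3, -14.1]) cube([1.7, 15.8, 12.1]) → bbox [-6.7,-3.3,-14.1] .. [-5,12.5,-2]
B = cube([9.3, 7.7, 1.4]) → bbox [0,0,0] .. [9.3,7.7,1.4]
lo = A.lo+B.lo = [-6.7+0, -3.3+0, -14.1+0] = [-6.700,-3.300,-14.100]
hi = A.hi+B.hi = [-5+9.3, 12.5+7.7, -2+1.4] = [4.300,20.200,-0.600]
diag = √(11²+23.5²+13.5²) = √855.5 = 29.249

min=[-6.700,-3.300,-14.100] max=[4.300,20.200,-0.600] diag=29.249


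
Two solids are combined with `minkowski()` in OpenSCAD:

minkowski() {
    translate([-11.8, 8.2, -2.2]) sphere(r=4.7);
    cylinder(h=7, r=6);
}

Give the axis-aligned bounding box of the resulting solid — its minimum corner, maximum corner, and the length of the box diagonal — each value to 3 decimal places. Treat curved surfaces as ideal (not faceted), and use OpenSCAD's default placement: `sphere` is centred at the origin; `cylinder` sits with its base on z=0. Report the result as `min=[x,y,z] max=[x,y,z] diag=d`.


A = translate([-11.8, 8.2, -2.2]) sphere(r=4.7) → bbox [-16.5,3.5,-6.9] .. [-7.1,12.9,2.5]
B = cylinder(h=7, r=6) → bbox [-6,-6,0] .. [6,6,7]
lo = A.lo+B.lo = [-16.5-6, 3.5-6, -6.9+0] = [-22.500,-2.500,-6.900]
hi = A.hi+B.hi = [-7.1+6, 12.9+6, 2.5+7] = [-1.100,18.900,9.500]
diag = √(21.4²+21.4²+16.4²) = √1184.88 = 34.422

min=[-22.500,-2.500,-6.900] max=[-1.100,18.900,9.500] diag=34.422


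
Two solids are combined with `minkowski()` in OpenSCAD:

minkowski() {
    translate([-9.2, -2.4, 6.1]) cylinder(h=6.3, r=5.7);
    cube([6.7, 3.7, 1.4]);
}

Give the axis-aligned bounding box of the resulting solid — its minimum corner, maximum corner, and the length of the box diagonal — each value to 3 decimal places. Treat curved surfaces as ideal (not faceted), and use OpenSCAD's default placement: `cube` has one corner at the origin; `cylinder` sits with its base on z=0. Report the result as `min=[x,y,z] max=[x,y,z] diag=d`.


A = translate([-9.2, -2.4, 6.1]) cylinder(h=6.3, r=5.7) → bbox [-14.9,-8.1,6.1] .. [-3.5,3.3,12.4]
B = cube([6.7, 3.7, 1.4]) → bbox [0,0,0] .. [6.7,3.7,1.4]
lo = A.lo+B.lo = [-14.9+0, -8.1+0, 6.1+0] = [-14.900,-8.100,6.100]
hi = A.hi+B.hi = [-3.5+6.7, 3.3+3.7, 12.4+1.4] = [3.200,7.000,13.800]
diag = √(18.1²+15.1²+7.7²) = √614.91 = 24.797

min=[-14.900,-8.100,6.100] max=[3.200,7.000,13.800] diag=24.797


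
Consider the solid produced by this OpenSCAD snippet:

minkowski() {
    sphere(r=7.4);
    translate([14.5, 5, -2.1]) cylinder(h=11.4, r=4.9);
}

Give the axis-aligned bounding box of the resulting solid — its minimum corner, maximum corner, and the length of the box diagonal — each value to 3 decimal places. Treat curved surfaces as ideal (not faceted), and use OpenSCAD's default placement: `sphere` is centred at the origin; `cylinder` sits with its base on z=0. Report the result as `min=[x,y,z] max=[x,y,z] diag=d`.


min=[2.200,-7.300,-9.500] max=[26.800,17.300,16.700] diag=43.552

A = translate([14.5, 5, -2.1]) cylinder(h=11.4, r=4.9) → bbox [9.6,0.1,-2.1] .. [19.4,9.9,9.3]
B = sphere(r=7.4) → bbox [-7.4,-7.4,-7.4] .. [7.4,7.4,7.4]
lo = A.lo+B.lo = [9.6-7.4, 0.1-7.4, -2.1-7.4] = [2.200,-7.300,-9.500]
hi = A.hi+B.hi = [19.4+7.4, 9.9+7.4, 9.3+7.4] = [26.800,17.300,16.700]
diag = √(24.6²+24.6²+26.2²) = √1896.76 = 43.552


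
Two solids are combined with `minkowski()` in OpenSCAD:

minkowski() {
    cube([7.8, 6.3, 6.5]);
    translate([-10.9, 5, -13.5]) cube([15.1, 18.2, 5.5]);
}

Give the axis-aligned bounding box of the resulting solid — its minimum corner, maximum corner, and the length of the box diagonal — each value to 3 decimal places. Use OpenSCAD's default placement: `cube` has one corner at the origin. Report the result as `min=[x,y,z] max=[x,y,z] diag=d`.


A = translate([-10.9, 5, -13.5]) cube([15.1, 18.2, 5.5]) → bbox [-10.9,5,-13.5] .. [4.2,23.2,-8]
B = cube([7.8, 6.3, 6.5]) → bbox [0,0,0] .. [7.8,6.3,6.5]
lo = A.lo+B.lo = [-10.9+0, 5+0, -13.5+0] = [-10.900,5.000,-13.500]
hi = A.hi+B.hi = [4.2+7.8, 23.2+6.3, -8+6.5] = [12.000,29.500,-1.500]
diag = √(22.9²+24.5²+12²) = √1268.66 = 35.618

min=[-10.900,5.000,-13.500] max=[12.000,29.500,-1.500] diag=35.618


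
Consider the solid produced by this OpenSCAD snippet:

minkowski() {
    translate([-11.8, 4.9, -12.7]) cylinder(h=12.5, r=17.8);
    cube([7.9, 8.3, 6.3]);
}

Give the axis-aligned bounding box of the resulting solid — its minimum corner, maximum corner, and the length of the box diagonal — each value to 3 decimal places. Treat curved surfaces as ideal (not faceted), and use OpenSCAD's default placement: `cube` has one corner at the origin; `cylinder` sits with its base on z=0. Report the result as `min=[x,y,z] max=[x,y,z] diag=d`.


min=[-29.600,-12.900,-12.700] max=[13.900,31.000,6.100] diag=64.598

A = translate([-11.8, 4.9, -12.7]) cylinder(h=12.5, r=17.8) → bbox [-29.6,-12.9,-12.7] .. [6,22.7,-0.2]
B = cube([7.9, 8.3, 6.3]) → bbox [0,0,0] .. [7.9,8.3,6.3]
lo = A.lo+B.lo = [-29.6+0, -12.9+0, -12.7+0] = [-29.600,-12.900,-12.700]
hi = A.hi+B.hi = [6+7.9, 22.7+8.3, -0.2+6.3] = [13.900,31.000,6.100]
diag = √(43.5²+43.9²+18.8²) = √4172.9 = 64.598


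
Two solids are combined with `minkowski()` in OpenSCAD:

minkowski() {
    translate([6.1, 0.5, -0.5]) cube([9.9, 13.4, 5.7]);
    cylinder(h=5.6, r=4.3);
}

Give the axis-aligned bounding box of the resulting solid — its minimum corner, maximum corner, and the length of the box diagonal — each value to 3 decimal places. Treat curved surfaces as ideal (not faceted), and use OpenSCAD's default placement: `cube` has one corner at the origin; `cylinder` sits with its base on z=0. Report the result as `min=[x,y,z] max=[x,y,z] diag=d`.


A = translate([6.1, 0.5, -0.5]) cube([9.9, 13.4, 5.7]) → bbox [6.1,0.5,-0.5] .. [16,13.9,5.2]
B = cylinder(h=5.6, r=4.3) → bbox [-4.3,-4.3,0] .. [4.3,4.3,5.6]
lo = A.lo+B.lo = [6.1-4.3, 0.5-4.3, -0.5+0] = [1.800,-3.800,-0.500]
hi = A.hi+B.hi = [16+4.3, 13.9+4.3, 5.2+5.6] = [20.300,18.200,10.800]
diag = √(18.5²+22²+11.3²) = √953.94 = 30.886

min=[1.800,-3.800,-0.500] max=[20.300,18.200,10.800] diag=30.886


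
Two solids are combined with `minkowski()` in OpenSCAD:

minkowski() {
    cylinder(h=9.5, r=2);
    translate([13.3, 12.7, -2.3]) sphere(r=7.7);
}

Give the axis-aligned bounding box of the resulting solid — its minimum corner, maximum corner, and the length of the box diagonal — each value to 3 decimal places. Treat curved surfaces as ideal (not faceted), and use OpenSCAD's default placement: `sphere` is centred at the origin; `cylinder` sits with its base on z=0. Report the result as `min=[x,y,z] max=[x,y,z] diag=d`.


A = translate([13.3, 12.7, -2.3]) sphere(r=7.7) → bbox [5.6,5,-10] .. [21,20.4,5.4]
B = cylinder(h=9.5, r=2) → bbox [-2,-2,0] .. [2,2,9.5]
lo = A.lo+B.lo = [5.6-2, 5-2, -10+0] = [3.600,3.000,-10.000]
hi = A.hi+B.hi = [21+2, 20.4+2, 5.4+9.5] = [23.000,22.400,14.900]
diag = √(19.4²+19.4²+24.9²) = √1372.73 = 37.050

min=[3.600,3.000,-10.000] max=[23.000,22.400,14.900] diag=37.050


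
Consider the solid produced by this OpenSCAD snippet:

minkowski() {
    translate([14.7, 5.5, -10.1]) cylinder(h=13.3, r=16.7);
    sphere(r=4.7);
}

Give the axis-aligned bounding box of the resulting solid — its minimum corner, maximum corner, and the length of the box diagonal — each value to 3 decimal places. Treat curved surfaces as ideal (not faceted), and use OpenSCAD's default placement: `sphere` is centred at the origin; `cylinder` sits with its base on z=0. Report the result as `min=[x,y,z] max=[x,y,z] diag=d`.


A = translate([14.7, 5.5, -10.1]) cylinder(h=13.3, r=16.7) → bbox [-2,-11.2,-10.1] .. [31.4,22.2,3.2]
B = sphere(r=4.7) → bbox [-4.7,-4.7,-4.7] .. [4.7,4.7,4.7]
lo = A.lo+B.lo = [-2-4.7, -11.2-4.7, -10.1-4.7] = [-6.700,-15.900,-14.800]
hi = A.hi+B.hi = [31.4+4.7, 22.2+4.7, 3.2+4.7] = [36.100,26.900,7.900]
diag = √(42.8²+42.8²+22.7²) = √4178.97 = 64.645

min=[-6.700,-15.900,-14.800] max=[36.100,26.900,7.900] diag=64.645


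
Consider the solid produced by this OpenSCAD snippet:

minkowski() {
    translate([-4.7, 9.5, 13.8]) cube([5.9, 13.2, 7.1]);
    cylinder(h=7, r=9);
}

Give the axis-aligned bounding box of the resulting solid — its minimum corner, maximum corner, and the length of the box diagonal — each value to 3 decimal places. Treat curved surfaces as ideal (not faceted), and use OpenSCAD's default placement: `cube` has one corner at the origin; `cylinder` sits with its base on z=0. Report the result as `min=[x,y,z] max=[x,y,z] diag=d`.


min=[-13.700,0.500,13.800] max=[10.200,31.700,27.900] diag=41.755

A = translate([-4.7, 9.5, 13.8]) cube([5.9, 13.2, 7.1]) → bbox [-4.7,9.5,13.8] .. [1.2,22.7,20.9]
B = cylinder(h=7, r=9) → bbox [-9,-9,0] .. [9,9,7]
lo = A.lo+B.lo = [-4.7-9, 9.5-9, 13.8+0] = [-13.700,0.500,13.800]
hi = A.hi+B.hi = [1.2+9, 22.7+9, 20.9+7] = [10.200,31.700,27.900]
diag = √(23.9²+31.2²+14.1²) = √1743.46 = 41.755


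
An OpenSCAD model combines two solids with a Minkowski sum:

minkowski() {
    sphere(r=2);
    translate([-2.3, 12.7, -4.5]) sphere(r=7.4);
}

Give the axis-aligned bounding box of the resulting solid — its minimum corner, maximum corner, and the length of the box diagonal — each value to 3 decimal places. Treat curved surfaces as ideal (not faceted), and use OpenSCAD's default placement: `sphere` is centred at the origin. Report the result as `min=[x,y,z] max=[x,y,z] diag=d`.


A = translate([-2.3, 12.7, -4.5]) sphere(r=7.4) → bbox [-9.7,5.3,-11.9] .. [5.1,20.1,2.9]
B = sphere(r=2) → bbox [-2,-2,-2] .. [2,2,2]
lo = A.lo+B.lo = [-9.7-2, 5.3-2, -11.9-2] = [-11.700,3.300,-13.900]
hi = A.hi+B.hi = [5.1+2, 20.1+2, 2.9+2] = [7.100,22.100,4.900]
diag = √(18.8²+18.8²+18.8²) = √1060.32 = 32.563

min=[-11.700,3.300,-13.900] max=[7.100,22.100,4.900] diag=32.563


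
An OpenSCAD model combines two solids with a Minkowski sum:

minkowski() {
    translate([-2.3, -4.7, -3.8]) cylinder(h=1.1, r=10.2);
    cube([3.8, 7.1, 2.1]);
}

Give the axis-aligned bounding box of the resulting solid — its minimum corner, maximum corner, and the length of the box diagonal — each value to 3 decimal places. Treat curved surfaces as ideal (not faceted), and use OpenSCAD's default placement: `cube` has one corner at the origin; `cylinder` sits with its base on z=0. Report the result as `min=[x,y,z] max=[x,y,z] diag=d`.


A = translate([-2.3, -4.7, -3.8]) cylinder(h=1.1, r=10.2) → bbox [-12.5,-14.9,-3.8] .. [7.9,5.5,-2.7]
B = cube([3.8, 7.1, 2.1]) → bbox [0,0,0] .. [3.8,7.1,2.1]
lo = A.lo+B.lo = [-12.5+0, -14.9+0, -3.8+0] = [-12.500,-14.900,-3.800]
hi = A.hi+B.hi = [7.9+3.8, 5.5+7.1, -2.7+2.1] = [11.700,12.600,-0.600]
diag = √(24.2²+27.5²+3.2²) = √1352.13 = 36.771

min=[-12.500,-14.900,-3.800] max=[11.700,12.600,-0.600] diag=36.771


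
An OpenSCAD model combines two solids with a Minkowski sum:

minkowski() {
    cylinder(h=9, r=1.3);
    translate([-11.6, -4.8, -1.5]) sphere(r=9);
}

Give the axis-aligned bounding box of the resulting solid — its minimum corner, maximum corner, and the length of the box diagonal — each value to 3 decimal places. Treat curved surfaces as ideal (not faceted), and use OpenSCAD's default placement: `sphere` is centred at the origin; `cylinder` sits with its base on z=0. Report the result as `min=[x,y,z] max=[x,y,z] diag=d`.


A = translate([-11.6, -4.8, -1.5]) sphere(r=9) → bbox [-20.6,-13.8,-10.5] .. [-2.6,4.2,7.5]
B = cylinder(h=9, r=1.3) → bbox [-1.3,-1.3,0] .. [1.3,1.3,9]
lo = A.lo+B.lo = [-20.6-1.3, -13.8-1.3, -10.5+0] = [-21.900,-15.100,-10.500]
hi = A.hi+B.hi = [-2.6+1.3, 4.2+1.3, 7.5+9] = [-1.300,5.500,16.500]
diag = √(20.6²+20.6²+27²) = √1577.72 = 39.721

min=[-21.900,-15.100,-10.500] max=[-1.300,5.500,16.500] diag=39.721


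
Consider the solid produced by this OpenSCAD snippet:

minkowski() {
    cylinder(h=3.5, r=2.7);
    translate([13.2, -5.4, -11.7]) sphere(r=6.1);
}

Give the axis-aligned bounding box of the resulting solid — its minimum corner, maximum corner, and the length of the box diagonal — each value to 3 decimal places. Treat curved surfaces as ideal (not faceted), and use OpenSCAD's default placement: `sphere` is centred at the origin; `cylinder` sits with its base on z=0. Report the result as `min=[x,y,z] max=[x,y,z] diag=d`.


min=[4.400,-14.200,-17.800] max=[22.000,3.400,-2.100] diag=29.428

A = translate([13.2, -5.4, -11.7]) sphere(r=6.1) → bbox [7.1,-11.5,-17.8] .. [19.3,0.7,-5.6]
B = cylinder(h=3.5, r=2.7) → bbox [-2.7,-2.7,0] .. [2.7,2.7,3.5]
lo = A.lo+B.lo = [7.1-2.7, -11.5-2.7, -17.8+0] = [4.400,-14.200,-17.800]
hi = A.hi+B.hi = [19.3+2.7, 0.7+2.7, -5.6+3.5] = [22.000,3.400,-2.100]
diag = √(17.6²+17.6²+15.7²) = √866.01 = 29.428


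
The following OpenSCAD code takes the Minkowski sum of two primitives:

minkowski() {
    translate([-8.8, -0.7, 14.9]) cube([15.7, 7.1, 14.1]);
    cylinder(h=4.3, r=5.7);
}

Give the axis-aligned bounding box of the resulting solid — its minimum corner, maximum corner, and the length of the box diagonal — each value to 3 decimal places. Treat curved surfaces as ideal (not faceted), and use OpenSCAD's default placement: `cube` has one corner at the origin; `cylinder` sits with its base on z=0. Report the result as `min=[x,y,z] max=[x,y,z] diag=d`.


A = translate([-8.8, -0.7, 14.9]) cube([15.7, 7.1, 14.1]) → bbox [-8.8,-0.7,14.9] .. [6.9,6.4,29]
B = cylinder(h=4.3, r=5.7) → bbox [-5.7,-5.7,0] .. [5.7,5.7,4.3]
lo = A.lo+B.lo = [-8.8-5.7, -0.7-5.7, 14.9+0] = [-14.500,-6.400,14.900]
hi = A.hi+B.hi = [6.9+5.7, 6.4+5.7, 29+4.3] = [12.600,12.100,33.300]
diag = √(27.1²+18.5²+18.4²) = √1415.22 = 37.619

min=[-14.500,-6.400,14.900] max=[12.600,12.100,33.300] diag=37.619


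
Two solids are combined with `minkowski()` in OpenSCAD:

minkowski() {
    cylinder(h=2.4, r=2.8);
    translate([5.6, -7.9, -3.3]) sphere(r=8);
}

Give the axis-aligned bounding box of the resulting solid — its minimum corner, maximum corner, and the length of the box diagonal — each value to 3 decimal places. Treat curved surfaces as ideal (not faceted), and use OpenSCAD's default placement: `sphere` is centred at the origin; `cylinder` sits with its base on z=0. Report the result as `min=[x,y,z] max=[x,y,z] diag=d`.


min=[-5.200,-18.700,-11.300] max=[16.400,2.900,7.100] diag=35.661

A = translate([5.6, -7.9, -3.3]) sphere(r=8) → bbox [-2.4,-15.9,-11.3] .. [13.6,0.1,4.7]
B = cylinder(h=2.4, r=2.8) → bbox [-2.8,-2.8,0] .. [2.8,2.8,2.4]
lo = A.lo+B.lo = [-2.4-2.8, -15.9-2.8, -11.3+0] = [-5.200,-18.700,-11.300]
hi = A.hi+B.hi = [13.6+2.8, 0.1+2.8, 4.7+2.4] = [16.400,2.900,7.100]
diag = √(21.6²+21.6²+18.4²) = √1271.68 = 35.661


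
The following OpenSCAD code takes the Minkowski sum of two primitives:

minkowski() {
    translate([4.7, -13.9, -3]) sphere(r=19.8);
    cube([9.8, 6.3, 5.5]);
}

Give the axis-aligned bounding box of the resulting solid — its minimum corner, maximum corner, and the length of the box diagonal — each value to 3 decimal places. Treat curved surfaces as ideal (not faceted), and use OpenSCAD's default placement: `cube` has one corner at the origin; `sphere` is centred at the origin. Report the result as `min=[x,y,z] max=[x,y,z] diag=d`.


min=[-15.100,-33.700,-22.800] max=[34.300,12.200,22.300] diag=81.124

A = translate([4.7, -13.9, -3]) sphere(r=19.8) → bbox [-15.1,-33.7,-22.8] .. [24.5,5.9,16.8]
B = cube([9.8, 6.3, 5.5]) → bbox [0,0,0] .. [9.8,6.3,5.5]
lo = A.lo+B.lo = [-15.1+0, -33.7+0, -22.8+0] = [-15.100,-33.700,-22.800]
hi = A.hi+B.hi = [24.5+9.8, 5.9+6.3, 16.8+5.5] = [34.300,12.200,22.300]
diag = √(49.4²+45.9²+45.1²) = √6581.18 = 81.124


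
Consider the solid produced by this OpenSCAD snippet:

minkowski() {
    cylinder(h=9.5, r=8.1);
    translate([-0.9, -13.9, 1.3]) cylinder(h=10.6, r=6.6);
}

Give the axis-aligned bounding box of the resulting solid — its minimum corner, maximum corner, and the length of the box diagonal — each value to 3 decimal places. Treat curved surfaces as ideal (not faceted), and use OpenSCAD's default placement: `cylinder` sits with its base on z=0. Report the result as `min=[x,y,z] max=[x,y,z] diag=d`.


A = translate([-0.9, -13.9, 1.3]) cylinder(h=10.6, r=6.6) → bbox [-7.5,-20.5,1.3] .. [5.7,-7.3,11.9]
B = cylinder(h=9.5, r=8.1) → bbox [-8.1,-8.1,0] .. [8.1,8.1,9.5]
lo = A.lo+B.lo = [-7.5-8.1, -20.5-8.1, 1.3+0] = [-15.600,-28.600,1.300]
hi = A.hi+B.hi = [5.7+8.1, -7.3+8.1, 11.9+9.5] = [13.800,0.800,21.400]
diag = √(29.4²+29.4²+20.1²) = √2132.73 = 46.181

min=[-15.600,-28.600,1.300] max=[13.800,0.800,21.400] diag=46.181


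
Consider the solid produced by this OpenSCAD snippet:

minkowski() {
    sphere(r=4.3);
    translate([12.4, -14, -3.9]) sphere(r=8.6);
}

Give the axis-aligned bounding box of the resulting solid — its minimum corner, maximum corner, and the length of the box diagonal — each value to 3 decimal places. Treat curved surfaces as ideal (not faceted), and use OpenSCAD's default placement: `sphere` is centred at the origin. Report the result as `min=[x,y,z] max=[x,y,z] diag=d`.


min=[-0.500,-26.900,-16.800] max=[25.300,-1.100,9.000] diag=44.687

A = translate([12.4, -14, -3.9]) sphere(r=8.6) → bbox [3.8,-22.6,-12.5] .. [21,-5.4,4.7]
B = sphere(r=4.3) → bbox [-4.3,-4.3,-4.3] .. [4.3,4.3,4.3]
lo = A.lo+B.lo = [3.8-4.3, -22.6-4.3, -12.5-4.3] = [-0.500,-26.900,-16.800]
hi = A.hi+B.hi = [21+4.3, -5.4+4.3, 4.7+4.3] = [25.300,-1.100,9.000]
diag = √(25.8²+25.8²+25.8²) = √1996.92 = 44.687


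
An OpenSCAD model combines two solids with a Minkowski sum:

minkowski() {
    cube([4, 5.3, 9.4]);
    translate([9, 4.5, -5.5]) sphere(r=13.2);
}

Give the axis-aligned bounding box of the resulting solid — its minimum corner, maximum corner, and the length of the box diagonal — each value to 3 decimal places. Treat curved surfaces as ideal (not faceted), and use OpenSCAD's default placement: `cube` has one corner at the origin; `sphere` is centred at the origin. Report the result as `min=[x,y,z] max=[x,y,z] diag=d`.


A = translate([9, 4.5, -5.5]) sphere(r=13.2) → bbox [-4.2,-8.7,-18.7] .. [22.2,17.7,7.7]
B = cube([4, 5.3, 9.4]) → bbox [0,0,0] .. [4,5.3,9.4]
lo = A.lo+B.lo = [-4.2+0, -8.7+0, -18.7+0] = [-4.200,-8.700,-18.700]
hi = A.hi+B.hi = [22.2+4, 17.7+5.3, 7.7+9.4] = [26.200,23.000,17.100]
diag = √(30.4²+31.7²+35.8²) = √3210.69 = 56.663

min=[-4.200,-8.700,-18.700] max=[26.200,23.000,17.100] diag=56.663


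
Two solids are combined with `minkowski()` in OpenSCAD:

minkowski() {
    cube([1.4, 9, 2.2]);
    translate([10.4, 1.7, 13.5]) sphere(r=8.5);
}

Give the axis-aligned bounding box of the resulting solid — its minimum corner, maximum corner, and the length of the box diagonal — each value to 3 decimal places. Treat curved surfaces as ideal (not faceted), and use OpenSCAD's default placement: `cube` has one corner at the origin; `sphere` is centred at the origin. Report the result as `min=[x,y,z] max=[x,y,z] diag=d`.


A = translate([10.4, 1.7, 13.5]) sphere(r=8.5) → bbox [1.9,-6.8,5] .. [18.9,10.2,22]
B = cube([1.4, 9, 2.2]) → bbox [0,0,0] .. [1.4,9,2.2]
lo = A.lo+B.lo = [1.9+0, -6.8+0, 5+0] = [1.900,-6.800,5.000]
hi = A.hi+B.hi = [18.9+1.4, 10.2+9, 22+2.2] = [20.300,19.200,24.200]
diag = √(18.4²+26²+19.2²) = √1383.2 = 37.191

min=[1.900,-6.800,5.000] max=[20.300,19.200,24.200] diag=37.191


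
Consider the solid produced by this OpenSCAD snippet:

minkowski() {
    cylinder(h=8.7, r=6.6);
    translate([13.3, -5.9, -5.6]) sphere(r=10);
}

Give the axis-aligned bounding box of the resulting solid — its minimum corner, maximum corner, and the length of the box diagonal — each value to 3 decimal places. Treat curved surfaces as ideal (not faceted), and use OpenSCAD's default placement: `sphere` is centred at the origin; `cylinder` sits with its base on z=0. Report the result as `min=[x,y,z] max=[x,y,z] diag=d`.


A = translate([13.3, -5.9, -5.6]) sphere(r=10) → bbox [3.3,-15.9,-15.6] .. [23.3,4.1,4.4]
B = cylinder(h=8.7, r=6.6) → bbox [-6.6,-6.6,0] .. [6.6,6.6,8.7]
lo = A.lo+B.lo = [3.3-6.6, -15.9-6.6, -15.6+0] = [-3.300,-22.500,-15.600]
hi = A.hi+B.hi = [23.3+6.6, 4.1+6.6, 4.4+8.7] = [29.900,10.700,13.100]
diag = √(33.2²+33.2²+28.7²) = √3028.17 = 55.029

min=[-3.300,-22.500,-15.600] max=[29.900,10.700,13.100] diag=55.029


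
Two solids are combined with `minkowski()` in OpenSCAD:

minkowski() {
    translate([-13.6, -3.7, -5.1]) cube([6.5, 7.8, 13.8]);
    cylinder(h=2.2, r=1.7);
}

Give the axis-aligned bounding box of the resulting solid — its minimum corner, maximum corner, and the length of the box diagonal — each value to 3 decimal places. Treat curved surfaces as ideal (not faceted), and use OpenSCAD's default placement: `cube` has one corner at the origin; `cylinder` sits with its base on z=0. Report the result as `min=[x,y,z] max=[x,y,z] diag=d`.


min=[-15.300,-5.400,-5.100] max=[-5.400,5.800,10.900] diag=21.896

A = translate([-13.6, -3.7, -5.1]) cube([6.5, 7.8, 13.8]) → bbox [-13.6,-3.7,-5.1] .. [-7.1,4.1,8.7]
B = cylinder(h=2.2, r=1.7) → bbox [-1.7,-1.7,0] .. [1.7,1.7,2.2]
lo = A.lo+B.lo = [-13.6-1.7, -3.7-1.7, -5.1+0] = [-15.300,-5.400,-5.100]
hi = A.hi+B.hi = [-7.1+1.7, 4.1+1.7, 8.7+2.2] = [-5.400,5.800,10.900]
diag = √(9.9²+11.2²+16²) = √479.45 = 21.896


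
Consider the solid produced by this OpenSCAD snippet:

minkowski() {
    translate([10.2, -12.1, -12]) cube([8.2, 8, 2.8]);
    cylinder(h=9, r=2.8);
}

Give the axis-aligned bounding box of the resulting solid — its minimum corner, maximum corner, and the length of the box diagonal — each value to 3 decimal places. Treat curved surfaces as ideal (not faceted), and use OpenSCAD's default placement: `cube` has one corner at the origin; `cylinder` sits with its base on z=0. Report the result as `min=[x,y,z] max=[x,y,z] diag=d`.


A = translate([10.2, -12.1, -12]) cube([8.2, 8, 2.8]) → bbox [10.2,-12.1,-12] .. [18.4,-4.1,-9.2]
B = cylinder(h=9, r=2.8) → bbox [-2.8,-2.8,0] .. [2.8,2.8,9]
lo = A.lo+B.lo = [10.2-2.8, -12.1-2.8, -12+0] = [7.400,-14.900,-12.000]
hi = A.hi+B.hi = [18.4+2.8, -4.1+2.8, -9.2+9] = [21.200,-1.300,-0.200]
diag = √(13.8²+13.6²+11.8²) = √514.64 = 22.686

min=[7.400,-14.900,-12.000] max=[21.200,-1.300,-0.200] diag=22.686


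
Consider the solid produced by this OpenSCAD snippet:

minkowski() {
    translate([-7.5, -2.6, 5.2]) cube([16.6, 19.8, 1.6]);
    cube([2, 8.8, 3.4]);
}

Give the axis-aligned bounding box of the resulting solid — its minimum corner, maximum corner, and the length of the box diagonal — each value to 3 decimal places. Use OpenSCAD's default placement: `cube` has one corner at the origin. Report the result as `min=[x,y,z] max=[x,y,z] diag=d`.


min=[-7.500,-2.600,5.200] max=[11.100,26.000,10.200] diag=34.481

A = translate([-7.5, -2.6, 5.2]) cube([16.6, 19.8, 1.6]) → bbox [-7.5,-2.6,5.2] .. [9.1,17.2,6.8]
B = cube([2, 8.8, 3.4]) → bbox [0,0,0] .. [2,8.8,3.4]
lo = A.lo+B.lo = [-7.5+0, -2.6+0, 5.2+0] = [-7.500,-2.600,5.200]
hi = A.hi+B.hi = [9.1+2, 17.2+8.8, 6.8+3.4] = [11.100,26.000,10.200]
diag = √(18.6²+28.6²+5²) = √1188.92 = 34.481


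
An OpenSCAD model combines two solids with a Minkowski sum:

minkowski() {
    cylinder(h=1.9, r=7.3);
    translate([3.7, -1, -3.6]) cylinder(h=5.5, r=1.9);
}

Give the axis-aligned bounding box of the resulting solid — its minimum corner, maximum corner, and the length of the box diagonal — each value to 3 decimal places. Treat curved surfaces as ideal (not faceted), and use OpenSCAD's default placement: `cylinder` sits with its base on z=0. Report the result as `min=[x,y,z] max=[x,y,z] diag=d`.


A = translate([3.7, -1, -3.6]) cylinder(h=5.5, r=1.9) → bbox [1.8,-2.9,-3.6] .. [5.6,0.9,1.9]
B = cylinder(h=1.9, r=7.3) → bbox [-7.3,-7.3,0] .. [7.3,7.3,1.9]
lo = A.lo+B.lo = [1.8-7.3, -2.9-7.3, -3.6+0] = [-5.500,-10.200,-3.600]
hi = A.hi+B.hi = [5.6+7.3, 0.9+7.3, 1.9+1.9] = [12.900,8.200,3.800]
diag = √(18.4²+18.4²+7.4²) = √731.88 = 27.053

min=[-5.500,-10.200,-3.600] max=[12.900,8.200,3.800] diag=27.053


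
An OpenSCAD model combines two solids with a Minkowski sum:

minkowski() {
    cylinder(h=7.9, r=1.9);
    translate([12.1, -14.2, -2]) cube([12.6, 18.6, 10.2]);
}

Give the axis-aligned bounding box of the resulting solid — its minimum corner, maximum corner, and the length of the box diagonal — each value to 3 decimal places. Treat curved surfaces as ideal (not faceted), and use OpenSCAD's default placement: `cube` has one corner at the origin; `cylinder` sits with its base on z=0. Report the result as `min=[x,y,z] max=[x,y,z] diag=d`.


A = translate([12.1, -14.2, -2]) cube([12.6, 18.6, 10.2]) → bbox [12.1,-14.2,-2] .. [24.7,4.4,8.2]
B = cylinder(h=7.9, r=1.9) → bbox [-1.9,-1.9,0] .. [1.9,1.9,7.9]
lo = A.lo+B.lo = [12.1-1.9, -14.2-1.9, -2+0] = [10.200,-16.100,-2.000]
hi = A.hi+B.hi = [24.7+1.9, 4.4+1.9, 8.2+7.9] = [26.600,6.300,16.100]
diag = √(16.4²+22.4²+18.1²) = √1098.33 = 33.141

min=[10.200,-16.100,-2.000] max=[26.600,6.300,16.100] diag=33.141


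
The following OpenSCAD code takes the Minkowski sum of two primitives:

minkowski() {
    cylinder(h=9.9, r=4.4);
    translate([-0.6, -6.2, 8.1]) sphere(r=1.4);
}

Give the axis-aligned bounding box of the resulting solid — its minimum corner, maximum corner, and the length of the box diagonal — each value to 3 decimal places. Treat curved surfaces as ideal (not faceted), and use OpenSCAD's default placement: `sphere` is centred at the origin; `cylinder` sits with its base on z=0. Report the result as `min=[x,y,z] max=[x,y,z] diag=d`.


A = translate([-0.6, -6.2, 8.1]) sphere(r=1.4) → bbox [-2,-7.6,6.7] .. [0.8,-4.8,9.5]
B = cylinder(h=9.9, r=4.4) → bbox [-4.4,-4.4,0] .. [4.4,4.4,9.9]
lo = A.lo+B.lo = [-2-4.4, -7.6-4.4, 6.7+0] = [-6.400,-12.000,6.700]
hi = A.hi+B.hi = [0.8+4.4, -4.8+4.4, 9.5+9.9] = [5.200,-0.400,19.400]
diag = √(11.6²+11.6²+12.7²) = √430.41 = 20.746

min=[-6.400,-12.000,6.700] max=[5.200,-0.400,19.400] diag=20.746


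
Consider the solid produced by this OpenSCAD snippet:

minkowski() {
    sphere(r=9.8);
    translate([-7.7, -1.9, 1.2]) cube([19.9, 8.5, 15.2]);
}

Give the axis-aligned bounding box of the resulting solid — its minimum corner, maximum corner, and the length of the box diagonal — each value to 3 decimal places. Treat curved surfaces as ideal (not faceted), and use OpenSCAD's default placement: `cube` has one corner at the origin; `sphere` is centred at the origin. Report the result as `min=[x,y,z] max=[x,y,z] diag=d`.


min=[-17.500,-11.700,-8.600] max=[22.000,16.400,26.200] diag=59.673

A = translate([-7.7, -1.9, 1.2]) cube([19.9, 8.5, 15.2]) → bbox [-7.7,-1.9,1.2] .. [12.2,6.6,16.4]
B = sphere(r=9.8) → bbox [-9.8,-9.8,-9.8] .. [9.8,9.8,9.8]
lo = A.lo+B.lo = [-7.7-9.8, -1.9-9.8, 1.2-9.8] = [-17.500,-11.700,-8.600]
hi = A.hi+B.hi = [12.2+9.8, 6.6+9.8, 16.4+9.8] = [22.000,16.400,26.200]
diag = √(39.5²+28.1²+34.8²) = √3560.9 = 59.673
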